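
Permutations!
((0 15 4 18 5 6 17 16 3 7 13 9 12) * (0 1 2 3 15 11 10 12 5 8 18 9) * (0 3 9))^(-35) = [1, 6, 17, 7, 12, 15, 4, 13, 18, 16, 9, 2, 5, 3, 14, 10, 11, 0, 8] = (0 1 6 4 12 5 15 10 9 16 11 2 17)(3 7 13)(8 18)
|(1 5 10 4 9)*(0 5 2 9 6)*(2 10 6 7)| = |(0 5 6)(1 10 4 7 2 9)| = 6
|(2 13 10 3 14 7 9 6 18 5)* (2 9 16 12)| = |(2 13 10 3 14 7 16 12)(5 9 6 18)| = 8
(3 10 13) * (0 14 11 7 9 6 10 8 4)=[14, 1, 2, 8, 0, 5, 10, 9, 4, 6, 13, 7, 12, 3, 11]=(0 14 11 7 9 6 10 13 3 8 4)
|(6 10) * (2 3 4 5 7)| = 10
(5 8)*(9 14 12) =(5 8)(9 14 12) =[0, 1, 2, 3, 4, 8, 6, 7, 5, 14, 10, 11, 9, 13, 12]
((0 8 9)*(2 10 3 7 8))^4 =[7, 1, 8, 0, 4, 5, 6, 2, 10, 3, 9] =(0 7 2 8 10 9 3)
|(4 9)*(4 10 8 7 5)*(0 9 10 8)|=7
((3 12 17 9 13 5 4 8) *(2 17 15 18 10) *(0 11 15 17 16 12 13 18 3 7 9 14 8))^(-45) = (0 13 11 5 15 4 3)(2 8)(7 16)(9 12)(10 14)(17 18) = [13, 1, 8, 0, 3, 15, 6, 16, 2, 12, 14, 5, 9, 11, 10, 4, 7, 18, 17]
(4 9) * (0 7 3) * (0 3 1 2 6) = (0 7 1 2 6)(4 9) = [7, 2, 6, 3, 9, 5, 0, 1, 8, 4]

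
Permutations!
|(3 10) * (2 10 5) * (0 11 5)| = |(0 11 5 2 10 3)| = 6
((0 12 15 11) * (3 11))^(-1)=(0 11 3 15 12)=[11, 1, 2, 15, 4, 5, 6, 7, 8, 9, 10, 3, 0, 13, 14, 12]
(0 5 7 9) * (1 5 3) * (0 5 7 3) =(1 7 9 5 3) =[0, 7, 2, 1, 4, 3, 6, 9, 8, 5]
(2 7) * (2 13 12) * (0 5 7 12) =[5, 1, 12, 3, 4, 7, 6, 13, 8, 9, 10, 11, 2, 0] =(0 5 7 13)(2 12)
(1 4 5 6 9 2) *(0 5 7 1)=(0 5 6 9 2)(1 4 7)=[5, 4, 0, 3, 7, 6, 9, 1, 8, 2]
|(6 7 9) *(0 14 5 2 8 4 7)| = |(0 14 5 2 8 4 7 9 6)| = 9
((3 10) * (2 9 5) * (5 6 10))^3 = (2 10)(3 9)(5 6) = [0, 1, 10, 9, 4, 6, 5, 7, 8, 3, 2]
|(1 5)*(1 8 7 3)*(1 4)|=6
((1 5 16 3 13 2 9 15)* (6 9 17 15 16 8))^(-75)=(1 8 9 3 2 15 5 6 16 13 17)=[0, 8, 15, 2, 4, 6, 16, 7, 9, 3, 10, 11, 12, 17, 14, 5, 13, 1]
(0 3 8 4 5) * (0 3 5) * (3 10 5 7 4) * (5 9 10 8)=(0 7 4)(3 5 8)(9 10)=[7, 1, 2, 5, 0, 8, 6, 4, 3, 10, 9]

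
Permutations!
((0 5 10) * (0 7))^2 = (0 10)(5 7) = [10, 1, 2, 3, 4, 7, 6, 5, 8, 9, 0]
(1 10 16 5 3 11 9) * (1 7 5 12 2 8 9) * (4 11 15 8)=(1 10 16 12 2 4 11)(3 15 8 9 7 5)=[0, 10, 4, 15, 11, 3, 6, 5, 9, 7, 16, 1, 2, 13, 14, 8, 12]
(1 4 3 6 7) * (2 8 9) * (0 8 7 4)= (0 8 9 2 7 1)(3 6 4)= [8, 0, 7, 6, 3, 5, 4, 1, 9, 2]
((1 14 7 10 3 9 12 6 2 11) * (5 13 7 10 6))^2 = (1 10 9 5 7 2)(3 12 13 6 11 14) = [0, 10, 1, 12, 4, 7, 11, 2, 8, 5, 9, 14, 13, 6, 3]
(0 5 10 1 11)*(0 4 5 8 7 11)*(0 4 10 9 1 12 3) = (0 8 7 11 10 12 3)(1 4 5 9) = [8, 4, 2, 0, 5, 9, 6, 11, 7, 1, 12, 10, 3]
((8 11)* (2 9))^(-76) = (11) = [0, 1, 2, 3, 4, 5, 6, 7, 8, 9, 10, 11]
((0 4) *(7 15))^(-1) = (0 4)(7 15) = [4, 1, 2, 3, 0, 5, 6, 15, 8, 9, 10, 11, 12, 13, 14, 7]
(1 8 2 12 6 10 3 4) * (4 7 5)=(1 8 2 12 6 10 3 7 5 4)=[0, 8, 12, 7, 1, 4, 10, 5, 2, 9, 3, 11, 6]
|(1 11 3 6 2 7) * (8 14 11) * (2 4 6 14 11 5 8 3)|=|(1 3 14 5 8 11 2 7)(4 6)|=8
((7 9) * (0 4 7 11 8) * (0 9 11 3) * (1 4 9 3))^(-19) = [11, 3, 2, 7, 0, 5, 6, 9, 4, 8, 10, 1] = (0 11 1 3 7 9 8 4)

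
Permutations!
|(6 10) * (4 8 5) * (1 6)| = |(1 6 10)(4 8 5)| = 3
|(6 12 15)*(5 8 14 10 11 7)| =6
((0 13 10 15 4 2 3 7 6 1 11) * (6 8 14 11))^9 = (0 14 7 2 15 13 11 8 3 4 10)(1 6) = [14, 6, 15, 4, 10, 5, 1, 2, 3, 9, 0, 8, 12, 11, 7, 13]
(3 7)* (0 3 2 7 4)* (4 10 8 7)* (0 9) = [3, 1, 4, 10, 9, 5, 6, 2, 7, 0, 8] = (0 3 10 8 7 2 4 9)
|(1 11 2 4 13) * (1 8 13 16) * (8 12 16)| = 8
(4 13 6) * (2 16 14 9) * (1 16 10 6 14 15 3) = (1 16 15 3)(2 10 6 4 13 14 9) = [0, 16, 10, 1, 13, 5, 4, 7, 8, 2, 6, 11, 12, 14, 9, 3, 15]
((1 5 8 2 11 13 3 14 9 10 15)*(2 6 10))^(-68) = (1 10 8)(2 14 13)(3 11 9)(5 15 6) = [0, 10, 14, 11, 4, 15, 5, 7, 1, 3, 8, 9, 12, 2, 13, 6]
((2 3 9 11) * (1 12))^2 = [0, 1, 9, 11, 4, 5, 6, 7, 8, 2, 10, 3, 12] = (12)(2 9)(3 11)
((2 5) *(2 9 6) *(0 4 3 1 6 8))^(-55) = [8, 3, 6, 4, 0, 2, 1, 7, 9, 5] = (0 8 9 5 2 6 1 3 4)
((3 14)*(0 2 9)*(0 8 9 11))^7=(0 2 11)(3 14)(8 9)=[2, 1, 11, 14, 4, 5, 6, 7, 9, 8, 10, 0, 12, 13, 3]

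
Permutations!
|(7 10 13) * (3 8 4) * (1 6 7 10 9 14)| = 30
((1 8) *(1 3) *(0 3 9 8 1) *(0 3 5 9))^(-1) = (0 8 9 5) = [8, 1, 2, 3, 4, 0, 6, 7, 9, 5]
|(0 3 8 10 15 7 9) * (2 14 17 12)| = 28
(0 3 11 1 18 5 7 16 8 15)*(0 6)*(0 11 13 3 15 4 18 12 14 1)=(0 15 6 11)(1 12 14)(3 13)(4 18 5 7 16 8)=[15, 12, 2, 13, 18, 7, 11, 16, 4, 9, 10, 0, 14, 3, 1, 6, 8, 17, 5]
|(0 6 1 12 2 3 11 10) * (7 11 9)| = |(0 6 1 12 2 3 9 7 11 10)| = 10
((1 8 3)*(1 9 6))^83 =(1 9 8 6 3) =[0, 9, 2, 1, 4, 5, 3, 7, 6, 8]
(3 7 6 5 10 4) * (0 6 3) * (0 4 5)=[6, 1, 2, 7, 4, 10, 0, 3, 8, 9, 5]=(0 6)(3 7)(5 10)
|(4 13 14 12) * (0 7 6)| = 12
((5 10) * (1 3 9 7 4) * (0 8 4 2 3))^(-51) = (0 8 4 1)(2 3 9 7)(5 10) = [8, 0, 3, 9, 1, 10, 6, 2, 4, 7, 5]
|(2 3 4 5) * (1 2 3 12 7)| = |(1 2 12 7)(3 4 5)| = 12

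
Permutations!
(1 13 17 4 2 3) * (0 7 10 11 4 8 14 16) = (0 7 10 11 4 2 3 1 13 17 8 14 16) = [7, 13, 3, 1, 2, 5, 6, 10, 14, 9, 11, 4, 12, 17, 16, 15, 0, 8]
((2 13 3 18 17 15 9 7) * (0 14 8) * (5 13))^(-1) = (0 8 14)(2 7 9 15 17 18 3 13 5) = [8, 1, 7, 13, 4, 2, 6, 9, 14, 15, 10, 11, 12, 5, 0, 17, 16, 18, 3]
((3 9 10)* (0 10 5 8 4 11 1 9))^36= (11)= [0, 1, 2, 3, 4, 5, 6, 7, 8, 9, 10, 11]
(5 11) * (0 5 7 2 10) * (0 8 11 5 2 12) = (0 2 10 8 11 7 12) = [2, 1, 10, 3, 4, 5, 6, 12, 11, 9, 8, 7, 0]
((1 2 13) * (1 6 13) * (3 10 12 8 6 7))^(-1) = [0, 2, 1, 7, 4, 5, 8, 13, 12, 9, 3, 11, 10, 6] = (1 2)(3 7 13 6 8 12 10)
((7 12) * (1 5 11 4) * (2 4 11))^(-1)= (1 4 2 5)(7 12)= [0, 4, 5, 3, 2, 1, 6, 12, 8, 9, 10, 11, 7]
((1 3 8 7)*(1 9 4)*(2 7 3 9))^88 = (1 9 4) = [0, 9, 2, 3, 1, 5, 6, 7, 8, 4]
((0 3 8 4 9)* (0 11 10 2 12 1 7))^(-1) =(0 7 1 12 2 10 11 9 4 8 3) =[7, 12, 10, 0, 8, 5, 6, 1, 3, 4, 11, 9, 2]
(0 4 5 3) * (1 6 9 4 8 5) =(0 8 5 3)(1 6 9 4) =[8, 6, 2, 0, 1, 3, 9, 7, 5, 4]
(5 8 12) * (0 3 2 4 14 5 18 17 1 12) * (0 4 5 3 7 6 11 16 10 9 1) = (0 7 6 11 16 10 9 1 12 18 17)(2 5 8 4 14 3) = [7, 12, 5, 2, 14, 8, 11, 6, 4, 1, 9, 16, 18, 13, 3, 15, 10, 0, 17]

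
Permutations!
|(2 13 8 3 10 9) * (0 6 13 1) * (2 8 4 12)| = 28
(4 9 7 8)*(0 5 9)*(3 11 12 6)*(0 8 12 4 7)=(0 5 9)(3 11 4 8 7 12 6)=[5, 1, 2, 11, 8, 9, 3, 12, 7, 0, 10, 4, 6]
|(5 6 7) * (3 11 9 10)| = 12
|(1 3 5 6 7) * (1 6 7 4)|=6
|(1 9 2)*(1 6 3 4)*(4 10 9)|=|(1 4)(2 6 3 10 9)|=10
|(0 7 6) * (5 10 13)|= |(0 7 6)(5 10 13)|= 3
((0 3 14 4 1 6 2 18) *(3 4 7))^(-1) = [18, 4, 6, 7, 0, 5, 1, 14, 8, 9, 10, 11, 12, 13, 3, 15, 16, 17, 2] = (0 18 2 6 1 4)(3 7 14)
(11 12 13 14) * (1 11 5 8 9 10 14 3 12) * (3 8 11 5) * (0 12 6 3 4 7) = (0 12 13 8 9 10 14 4 7)(1 5 11)(3 6) = [12, 5, 2, 6, 7, 11, 3, 0, 9, 10, 14, 1, 13, 8, 4]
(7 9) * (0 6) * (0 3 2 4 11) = (0 6 3 2 4 11)(7 9) = [6, 1, 4, 2, 11, 5, 3, 9, 8, 7, 10, 0]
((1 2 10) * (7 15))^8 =(15)(1 10 2) =[0, 10, 1, 3, 4, 5, 6, 7, 8, 9, 2, 11, 12, 13, 14, 15]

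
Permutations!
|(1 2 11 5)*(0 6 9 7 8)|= |(0 6 9 7 8)(1 2 11 5)|= 20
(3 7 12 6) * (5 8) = (3 7 12 6)(5 8) = [0, 1, 2, 7, 4, 8, 3, 12, 5, 9, 10, 11, 6]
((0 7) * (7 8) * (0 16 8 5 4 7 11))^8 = (0 5 4 7 16 8 11) = [5, 1, 2, 3, 7, 4, 6, 16, 11, 9, 10, 0, 12, 13, 14, 15, 8]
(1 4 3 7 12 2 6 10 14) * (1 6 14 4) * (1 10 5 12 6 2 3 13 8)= (1 10 4 13 8)(2 14)(3 7 6 5 12)= [0, 10, 14, 7, 13, 12, 5, 6, 1, 9, 4, 11, 3, 8, 2]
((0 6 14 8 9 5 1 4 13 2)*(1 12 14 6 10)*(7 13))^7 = (5 14 9 12 8) = [0, 1, 2, 3, 4, 14, 6, 7, 5, 12, 10, 11, 8, 13, 9]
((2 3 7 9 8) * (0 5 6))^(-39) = (2 3 7 9 8) = [0, 1, 3, 7, 4, 5, 6, 9, 2, 8]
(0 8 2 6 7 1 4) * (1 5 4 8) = (0 1 8 2 6 7 5 4) = [1, 8, 6, 3, 0, 4, 7, 5, 2]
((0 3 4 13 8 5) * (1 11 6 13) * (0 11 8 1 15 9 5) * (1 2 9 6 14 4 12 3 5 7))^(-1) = (0 8 1 7 9 2 13 6 15 4 14 11 5)(3 12) = [8, 7, 13, 12, 14, 0, 15, 9, 1, 2, 10, 5, 3, 6, 11, 4]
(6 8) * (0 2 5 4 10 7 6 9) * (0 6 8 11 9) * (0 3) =(0 2 5 4 10 7 8 3)(6 11 9) =[2, 1, 5, 0, 10, 4, 11, 8, 3, 6, 7, 9]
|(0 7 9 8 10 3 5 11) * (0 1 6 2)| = |(0 7 9 8 10 3 5 11 1 6 2)| = 11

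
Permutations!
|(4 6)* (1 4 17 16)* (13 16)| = |(1 4 6 17 13 16)| = 6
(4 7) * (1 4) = [0, 4, 2, 3, 7, 5, 6, 1] = (1 4 7)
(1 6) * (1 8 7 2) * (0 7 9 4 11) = (0 7 2 1 6 8 9 4 11) = [7, 6, 1, 3, 11, 5, 8, 2, 9, 4, 10, 0]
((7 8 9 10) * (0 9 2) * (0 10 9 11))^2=(11)(2 7)(8 10)=[0, 1, 7, 3, 4, 5, 6, 2, 10, 9, 8, 11]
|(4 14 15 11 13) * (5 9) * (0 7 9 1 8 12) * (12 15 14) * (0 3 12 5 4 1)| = |(0 7 9 4 5)(1 8 15 11 13)(3 12)| = 10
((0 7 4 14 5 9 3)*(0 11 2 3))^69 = (0 14)(4 9)(5 7) = [14, 1, 2, 3, 9, 7, 6, 5, 8, 4, 10, 11, 12, 13, 0]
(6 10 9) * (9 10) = [0, 1, 2, 3, 4, 5, 9, 7, 8, 6, 10] = (10)(6 9)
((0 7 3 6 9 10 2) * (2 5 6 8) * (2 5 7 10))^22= (0 8 2 3 9 7 6 10 5)= [8, 1, 3, 9, 4, 0, 10, 6, 2, 7, 5]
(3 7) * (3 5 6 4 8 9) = (3 7 5 6 4 8 9) = [0, 1, 2, 7, 8, 6, 4, 5, 9, 3]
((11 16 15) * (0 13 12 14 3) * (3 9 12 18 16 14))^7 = (0 9 15 13 12 11 18 3 14 16) = [9, 1, 2, 14, 4, 5, 6, 7, 8, 15, 10, 18, 11, 12, 16, 13, 0, 17, 3]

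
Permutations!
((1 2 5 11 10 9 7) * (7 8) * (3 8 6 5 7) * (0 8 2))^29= (0 1 7 2 3 8)(5 6 9 10 11)= [1, 7, 3, 8, 4, 6, 9, 2, 0, 10, 11, 5]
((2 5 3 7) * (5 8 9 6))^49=[0, 1, 2, 3, 4, 5, 6, 7, 8, 9]=(9)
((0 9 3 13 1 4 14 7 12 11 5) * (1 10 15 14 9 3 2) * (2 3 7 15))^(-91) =[5, 1, 2, 3, 4, 11, 6, 0, 8, 9, 10, 12, 7, 13, 15, 14] =(0 5 11 12 7)(14 15)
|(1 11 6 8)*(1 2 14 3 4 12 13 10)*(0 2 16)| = 13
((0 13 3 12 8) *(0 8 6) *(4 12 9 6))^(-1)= (0 6 9 3 13)(4 12)= [6, 1, 2, 13, 12, 5, 9, 7, 8, 3, 10, 11, 4, 0]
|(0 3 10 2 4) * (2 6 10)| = |(0 3 2 4)(6 10)| = 4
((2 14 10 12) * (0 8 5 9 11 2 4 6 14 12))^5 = (0 2 10 11 14 9 6 5 4 8 12) = [2, 1, 10, 3, 8, 4, 5, 7, 12, 6, 11, 14, 0, 13, 9]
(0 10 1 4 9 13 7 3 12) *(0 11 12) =(0 10 1 4 9 13 7 3)(11 12) =[10, 4, 2, 0, 9, 5, 6, 3, 8, 13, 1, 12, 11, 7]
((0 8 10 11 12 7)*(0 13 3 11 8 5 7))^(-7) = (13)(8 10) = [0, 1, 2, 3, 4, 5, 6, 7, 10, 9, 8, 11, 12, 13]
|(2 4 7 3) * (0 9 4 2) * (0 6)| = 6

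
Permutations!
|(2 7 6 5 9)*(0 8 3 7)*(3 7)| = |(0 8 7 6 5 9 2)| = 7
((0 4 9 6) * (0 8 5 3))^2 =[9, 1, 2, 4, 6, 0, 5, 7, 3, 8] =(0 9 8 3 4 6 5)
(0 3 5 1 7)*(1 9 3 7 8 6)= [7, 8, 2, 5, 4, 9, 1, 0, 6, 3]= (0 7)(1 8 6)(3 5 9)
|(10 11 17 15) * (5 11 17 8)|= |(5 11 8)(10 17 15)|= 3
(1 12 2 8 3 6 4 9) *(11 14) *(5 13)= (1 12 2 8 3 6 4 9)(5 13)(11 14)= [0, 12, 8, 6, 9, 13, 4, 7, 3, 1, 10, 14, 2, 5, 11]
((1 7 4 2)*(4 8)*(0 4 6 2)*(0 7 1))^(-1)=(0 2 6 8 7 4)=[2, 1, 6, 3, 0, 5, 8, 4, 7]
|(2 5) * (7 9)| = |(2 5)(7 9)| = 2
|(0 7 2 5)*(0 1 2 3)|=3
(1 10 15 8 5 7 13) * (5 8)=(1 10 15 5 7 13)=[0, 10, 2, 3, 4, 7, 6, 13, 8, 9, 15, 11, 12, 1, 14, 5]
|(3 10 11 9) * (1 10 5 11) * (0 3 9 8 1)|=|(0 3 5 11 8 1 10)|=7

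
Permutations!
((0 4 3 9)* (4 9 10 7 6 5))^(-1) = (0 9)(3 4 5 6 7 10) = [9, 1, 2, 4, 5, 6, 7, 10, 8, 0, 3]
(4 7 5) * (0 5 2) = (0 5 4 7 2) = [5, 1, 0, 3, 7, 4, 6, 2]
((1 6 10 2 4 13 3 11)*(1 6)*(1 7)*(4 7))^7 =(1 2 6 3 4 7 10 11 13) =[0, 2, 6, 4, 7, 5, 3, 10, 8, 9, 11, 13, 12, 1]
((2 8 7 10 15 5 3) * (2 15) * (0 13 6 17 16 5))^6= (0 3 16 6)(2 7)(5 17 13 15)(8 10)= [3, 1, 7, 16, 4, 17, 0, 2, 10, 9, 8, 11, 12, 15, 14, 5, 6, 13]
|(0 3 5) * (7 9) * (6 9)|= 3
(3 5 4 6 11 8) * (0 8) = (0 8 3 5 4 6 11) = [8, 1, 2, 5, 6, 4, 11, 7, 3, 9, 10, 0]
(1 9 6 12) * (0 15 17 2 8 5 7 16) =(0 15 17 2 8 5 7 16)(1 9 6 12) =[15, 9, 8, 3, 4, 7, 12, 16, 5, 6, 10, 11, 1, 13, 14, 17, 0, 2]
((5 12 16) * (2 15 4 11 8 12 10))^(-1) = (2 10 5 16 12 8 11 4 15) = [0, 1, 10, 3, 15, 16, 6, 7, 11, 9, 5, 4, 8, 13, 14, 2, 12]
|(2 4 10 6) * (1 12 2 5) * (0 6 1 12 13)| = |(0 6 5 12 2 4 10 1 13)| = 9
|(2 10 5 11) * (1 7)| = 4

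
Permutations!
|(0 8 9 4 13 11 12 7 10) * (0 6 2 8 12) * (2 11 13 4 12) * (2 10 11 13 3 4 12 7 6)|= |(0 10 2 8 9 7 11)(3 4 12 6 13)|= 35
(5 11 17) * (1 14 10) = [0, 14, 2, 3, 4, 11, 6, 7, 8, 9, 1, 17, 12, 13, 10, 15, 16, 5] = (1 14 10)(5 11 17)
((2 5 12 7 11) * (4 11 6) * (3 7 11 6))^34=(2 12)(5 11)=[0, 1, 12, 3, 4, 11, 6, 7, 8, 9, 10, 5, 2]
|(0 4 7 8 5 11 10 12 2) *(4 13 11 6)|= |(0 13 11 10 12 2)(4 7 8 5 6)|= 30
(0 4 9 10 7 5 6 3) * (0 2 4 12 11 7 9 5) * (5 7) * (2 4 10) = [12, 1, 10, 4, 7, 6, 3, 0, 8, 2, 9, 5, 11] = (0 12 11 5 6 3 4 7)(2 10 9)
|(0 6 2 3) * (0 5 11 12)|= |(0 6 2 3 5 11 12)|= 7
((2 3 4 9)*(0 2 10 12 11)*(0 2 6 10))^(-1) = (0 9 4 3 2 11 12 10 6) = [9, 1, 11, 2, 3, 5, 0, 7, 8, 4, 6, 12, 10]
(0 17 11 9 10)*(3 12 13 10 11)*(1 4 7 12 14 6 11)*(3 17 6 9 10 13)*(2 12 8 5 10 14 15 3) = (17)(0 6 11 14 9 1 4 7 8 5 10)(2 12)(3 15) = [6, 4, 12, 15, 7, 10, 11, 8, 5, 1, 0, 14, 2, 13, 9, 3, 16, 17]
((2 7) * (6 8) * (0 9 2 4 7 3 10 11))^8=[2, 1, 10, 11, 4, 5, 6, 7, 8, 3, 0, 9]=(0 2 10)(3 11 9)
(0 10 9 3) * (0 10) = [0, 1, 2, 10, 4, 5, 6, 7, 8, 3, 9] = (3 10 9)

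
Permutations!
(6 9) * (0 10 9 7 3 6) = [10, 1, 2, 6, 4, 5, 7, 3, 8, 0, 9] = (0 10 9)(3 6 7)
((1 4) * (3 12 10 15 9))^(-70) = (15) = [0, 1, 2, 3, 4, 5, 6, 7, 8, 9, 10, 11, 12, 13, 14, 15]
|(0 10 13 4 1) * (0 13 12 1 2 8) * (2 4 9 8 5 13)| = 9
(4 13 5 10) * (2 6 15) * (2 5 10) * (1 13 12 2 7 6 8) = [0, 13, 8, 3, 12, 7, 15, 6, 1, 9, 4, 11, 2, 10, 14, 5] = (1 13 10 4 12 2 8)(5 7 6 15)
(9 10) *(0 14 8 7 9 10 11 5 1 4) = [14, 4, 2, 3, 0, 1, 6, 9, 7, 11, 10, 5, 12, 13, 8] = (0 14 8 7 9 11 5 1 4)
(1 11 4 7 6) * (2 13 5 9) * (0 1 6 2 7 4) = [1, 11, 13, 3, 4, 9, 6, 2, 8, 7, 10, 0, 12, 5] = (0 1 11)(2 13 5 9 7)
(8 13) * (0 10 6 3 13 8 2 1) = [10, 0, 1, 13, 4, 5, 3, 7, 8, 9, 6, 11, 12, 2] = (0 10 6 3 13 2 1)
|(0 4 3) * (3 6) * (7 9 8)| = 12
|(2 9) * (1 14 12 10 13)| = 10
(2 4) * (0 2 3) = [2, 1, 4, 0, 3] = (0 2 4 3)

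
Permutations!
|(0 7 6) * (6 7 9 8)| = 4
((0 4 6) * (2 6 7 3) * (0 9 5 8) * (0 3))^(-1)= (0 7 4)(2 3 8 5 9 6)= [7, 1, 3, 8, 0, 9, 2, 4, 5, 6]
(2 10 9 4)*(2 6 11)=(2 10 9 4 6 11)=[0, 1, 10, 3, 6, 5, 11, 7, 8, 4, 9, 2]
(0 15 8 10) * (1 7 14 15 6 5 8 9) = (0 6 5 8 10)(1 7 14 15 9) = [6, 7, 2, 3, 4, 8, 5, 14, 10, 1, 0, 11, 12, 13, 15, 9]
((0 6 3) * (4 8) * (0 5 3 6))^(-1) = (3 5)(4 8) = [0, 1, 2, 5, 8, 3, 6, 7, 4]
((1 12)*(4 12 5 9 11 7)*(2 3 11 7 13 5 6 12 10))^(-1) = (1 12 6)(2 10 4 7 9 5 13 11 3) = [0, 12, 10, 2, 7, 13, 1, 9, 8, 5, 4, 3, 6, 11]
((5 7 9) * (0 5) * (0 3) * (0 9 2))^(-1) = [2, 1, 7, 9, 4, 0, 6, 5, 8, 3] = (0 2 7 5)(3 9)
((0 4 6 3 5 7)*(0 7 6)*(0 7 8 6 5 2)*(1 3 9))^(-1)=(0 2 3 1 9 6 8 7 4)=[2, 9, 3, 1, 0, 5, 8, 4, 7, 6]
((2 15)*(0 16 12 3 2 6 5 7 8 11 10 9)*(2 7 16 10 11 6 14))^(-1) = (0 9 10)(2 14 15)(3 12 16 5 6 8 7) = [9, 1, 14, 12, 4, 6, 8, 3, 7, 10, 0, 11, 16, 13, 15, 2, 5]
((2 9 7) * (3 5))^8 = (2 7 9) = [0, 1, 7, 3, 4, 5, 6, 9, 8, 2]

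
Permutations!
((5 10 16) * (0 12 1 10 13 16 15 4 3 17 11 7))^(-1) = [7, 12, 2, 4, 15, 16, 6, 11, 8, 9, 1, 17, 0, 5, 14, 10, 13, 3] = (0 7 11 17 3 4 15 10 1 12)(5 16 13)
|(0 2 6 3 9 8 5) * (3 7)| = 8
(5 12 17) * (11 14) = (5 12 17)(11 14) = [0, 1, 2, 3, 4, 12, 6, 7, 8, 9, 10, 14, 17, 13, 11, 15, 16, 5]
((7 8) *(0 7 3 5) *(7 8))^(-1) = [5, 1, 2, 8, 4, 3, 6, 7, 0] = (0 5 3 8)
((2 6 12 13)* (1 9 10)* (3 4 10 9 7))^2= [0, 3, 12, 10, 1, 5, 13, 4, 8, 9, 7, 11, 2, 6]= (1 3 10 7 4)(2 12)(6 13)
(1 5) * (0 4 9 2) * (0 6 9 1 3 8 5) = (0 4 1)(2 6 9)(3 8 5) = [4, 0, 6, 8, 1, 3, 9, 7, 5, 2]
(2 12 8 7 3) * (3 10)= (2 12 8 7 10 3)= [0, 1, 12, 2, 4, 5, 6, 10, 7, 9, 3, 11, 8]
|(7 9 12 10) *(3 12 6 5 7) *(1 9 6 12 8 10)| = 3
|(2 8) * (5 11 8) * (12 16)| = 4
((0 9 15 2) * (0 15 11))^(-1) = (0 11 9)(2 15) = [11, 1, 15, 3, 4, 5, 6, 7, 8, 0, 10, 9, 12, 13, 14, 2]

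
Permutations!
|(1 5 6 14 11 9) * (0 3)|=6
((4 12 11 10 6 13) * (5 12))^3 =(4 11 13 12 6 5 10) =[0, 1, 2, 3, 11, 10, 5, 7, 8, 9, 4, 13, 6, 12]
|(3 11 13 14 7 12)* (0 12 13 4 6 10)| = |(0 12 3 11 4 6 10)(7 13 14)| = 21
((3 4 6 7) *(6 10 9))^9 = (3 9)(4 6)(7 10) = [0, 1, 2, 9, 6, 5, 4, 10, 8, 3, 7]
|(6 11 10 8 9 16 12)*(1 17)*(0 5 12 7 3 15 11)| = 8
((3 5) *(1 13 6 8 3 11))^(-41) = (1 13 6 8 3 5 11) = [0, 13, 2, 5, 4, 11, 8, 7, 3, 9, 10, 1, 12, 6]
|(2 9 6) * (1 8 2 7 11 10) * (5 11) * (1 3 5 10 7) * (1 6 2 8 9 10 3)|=4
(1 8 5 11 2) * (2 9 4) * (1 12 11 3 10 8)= (2 12 11 9 4)(3 10 8 5)= [0, 1, 12, 10, 2, 3, 6, 7, 5, 4, 8, 9, 11]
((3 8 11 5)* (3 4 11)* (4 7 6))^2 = (4 5 6 11 7) = [0, 1, 2, 3, 5, 6, 11, 4, 8, 9, 10, 7]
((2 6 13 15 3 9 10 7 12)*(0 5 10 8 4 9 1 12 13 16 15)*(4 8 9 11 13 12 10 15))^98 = [0, 1, 2, 3, 4, 5, 6, 7, 8, 9, 10, 11, 12, 13, 14, 15, 16] = (16)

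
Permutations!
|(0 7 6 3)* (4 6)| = 5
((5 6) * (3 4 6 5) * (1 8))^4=(8)(3 4 6)=[0, 1, 2, 4, 6, 5, 3, 7, 8]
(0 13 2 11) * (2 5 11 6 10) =(0 13 5 11)(2 6 10) =[13, 1, 6, 3, 4, 11, 10, 7, 8, 9, 2, 0, 12, 5]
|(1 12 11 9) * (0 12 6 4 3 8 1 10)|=5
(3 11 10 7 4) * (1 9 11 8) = (1 9 11 10 7 4 3 8) = [0, 9, 2, 8, 3, 5, 6, 4, 1, 11, 7, 10]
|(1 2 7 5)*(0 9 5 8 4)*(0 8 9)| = 10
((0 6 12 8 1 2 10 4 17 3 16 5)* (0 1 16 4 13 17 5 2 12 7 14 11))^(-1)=(0 11 14 7 6)(1 5 4 3 17 13 10 2 16 8 12)=[11, 5, 16, 17, 3, 4, 0, 6, 12, 9, 2, 14, 1, 10, 7, 15, 8, 13]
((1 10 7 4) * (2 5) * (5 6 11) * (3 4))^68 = (11)(1 3 10 4 7) = [0, 3, 2, 10, 7, 5, 6, 1, 8, 9, 4, 11]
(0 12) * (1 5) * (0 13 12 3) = (0 3)(1 5)(12 13) = [3, 5, 2, 0, 4, 1, 6, 7, 8, 9, 10, 11, 13, 12]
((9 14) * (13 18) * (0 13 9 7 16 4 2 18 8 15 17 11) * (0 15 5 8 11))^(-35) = (18)(5 8) = [0, 1, 2, 3, 4, 8, 6, 7, 5, 9, 10, 11, 12, 13, 14, 15, 16, 17, 18]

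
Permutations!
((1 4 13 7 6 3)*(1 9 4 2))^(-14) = (3 7 4)(6 13 9) = [0, 1, 2, 7, 3, 5, 13, 4, 8, 6, 10, 11, 12, 9]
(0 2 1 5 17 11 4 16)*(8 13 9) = (0 2 1 5 17 11 4 16)(8 13 9) = [2, 5, 1, 3, 16, 17, 6, 7, 13, 8, 10, 4, 12, 9, 14, 15, 0, 11]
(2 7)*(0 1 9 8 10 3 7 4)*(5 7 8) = (0 1 9 5 7 2 4)(3 8 10) = [1, 9, 4, 8, 0, 7, 6, 2, 10, 5, 3]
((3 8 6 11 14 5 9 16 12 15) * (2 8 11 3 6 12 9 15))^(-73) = (2 12 8)(3 6 15 5 14 11)(9 16) = [0, 1, 12, 6, 4, 14, 15, 7, 2, 16, 10, 3, 8, 13, 11, 5, 9]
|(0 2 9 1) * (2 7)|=|(0 7 2 9 1)|=5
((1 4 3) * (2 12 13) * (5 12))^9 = (2 5 12 13) = [0, 1, 5, 3, 4, 12, 6, 7, 8, 9, 10, 11, 13, 2]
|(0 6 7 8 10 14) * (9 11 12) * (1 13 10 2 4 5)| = |(0 6 7 8 2 4 5 1 13 10 14)(9 11 12)| = 33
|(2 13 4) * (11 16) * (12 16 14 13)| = 7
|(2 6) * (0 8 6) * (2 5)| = 5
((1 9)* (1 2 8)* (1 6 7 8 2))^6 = (9) = [0, 1, 2, 3, 4, 5, 6, 7, 8, 9]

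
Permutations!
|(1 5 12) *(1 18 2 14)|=|(1 5 12 18 2 14)|=6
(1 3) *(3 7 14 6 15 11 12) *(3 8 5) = [0, 7, 2, 1, 4, 3, 15, 14, 5, 9, 10, 12, 8, 13, 6, 11] = (1 7 14 6 15 11 12 8 5 3)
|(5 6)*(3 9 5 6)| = |(3 9 5)| = 3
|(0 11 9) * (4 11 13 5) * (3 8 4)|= |(0 13 5 3 8 4 11 9)|= 8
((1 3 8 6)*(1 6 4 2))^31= (1 3 8 4 2)= [0, 3, 1, 8, 2, 5, 6, 7, 4]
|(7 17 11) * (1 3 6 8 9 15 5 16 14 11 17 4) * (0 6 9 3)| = 13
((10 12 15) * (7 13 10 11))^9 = (7 12)(10 11)(13 15) = [0, 1, 2, 3, 4, 5, 6, 12, 8, 9, 11, 10, 7, 15, 14, 13]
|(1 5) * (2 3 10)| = 6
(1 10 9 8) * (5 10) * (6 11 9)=[0, 5, 2, 3, 4, 10, 11, 7, 1, 8, 6, 9]=(1 5 10 6 11 9 8)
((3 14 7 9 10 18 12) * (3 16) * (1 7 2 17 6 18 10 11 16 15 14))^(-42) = [0, 1, 2, 3, 4, 5, 6, 7, 8, 9, 10, 11, 12, 13, 14, 15, 16, 17, 18] = (18)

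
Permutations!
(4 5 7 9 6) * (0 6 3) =(0 6 4 5 7 9 3) =[6, 1, 2, 0, 5, 7, 4, 9, 8, 3]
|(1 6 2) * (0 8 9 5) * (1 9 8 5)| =|(0 5)(1 6 2 9)| =4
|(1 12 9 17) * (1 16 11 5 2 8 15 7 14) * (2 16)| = |(1 12 9 17 2 8 15 7 14)(5 16 11)| = 9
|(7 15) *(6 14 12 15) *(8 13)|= 10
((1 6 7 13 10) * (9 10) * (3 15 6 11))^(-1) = [0, 10, 2, 11, 4, 5, 15, 6, 8, 13, 9, 1, 12, 7, 14, 3] = (1 10 9 13 7 6 15 3 11)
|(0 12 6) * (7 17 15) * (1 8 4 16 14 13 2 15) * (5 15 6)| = |(0 12 5 15 7 17 1 8 4 16 14 13 2 6)| = 14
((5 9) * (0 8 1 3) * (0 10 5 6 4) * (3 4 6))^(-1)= (0 4 1 8)(3 9 5 10)= [4, 8, 2, 9, 1, 10, 6, 7, 0, 5, 3]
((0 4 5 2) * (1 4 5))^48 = [0, 1, 2, 3, 4, 5] = (5)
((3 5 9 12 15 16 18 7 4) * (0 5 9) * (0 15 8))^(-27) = (0 4 5 3 15 9 16 12 18 8 7) = [4, 1, 2, 15, 5, 3, 6, 0, 7, 16, 10, 11, 18, 13, 14, 9, 12, 17, 8]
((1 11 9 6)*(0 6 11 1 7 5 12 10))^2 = (0 7 12)(5 10 6) = [7, 1, 2, 3, 4, 10, 5, 12, 8, 9, 6, 11, 0]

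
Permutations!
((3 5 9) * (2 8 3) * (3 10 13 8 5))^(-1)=(2 9 5)(8 13 10)=[0, 1, 9, 3, 4, 2, 6, 7, 13, 5, 8, 11, 12, 10]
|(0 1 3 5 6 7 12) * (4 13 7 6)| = |(0 1 3 5 4 13 7 12)| = 8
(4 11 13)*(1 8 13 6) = [0, 8, 2, 3, 11, 5, 1, 7, 13, 9, 10, 6, 12, 4] = (1 8 13 4 11 6)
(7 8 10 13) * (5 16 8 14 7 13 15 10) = (5 16 8)(7 14)(10 15) = [0, 1, 2, 3, 4, 16, 6, 14, 5, 9, 15, 11, 12, 13, 7, 10, 8]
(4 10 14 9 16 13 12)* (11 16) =(4 10 14 9 11 16 13 12) =[0, 1, 2, 3, 10, 5, 6, 7, 8, 11, 14, 16, 4, 12, 9, 15, 13]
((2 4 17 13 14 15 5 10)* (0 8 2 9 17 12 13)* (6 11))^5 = (0 13 9 4 5 8 14 17 12 10 2 15)(6 11) = [13, 1, 15, 3, 5, 8, 11, 7, 14, 4, 2, 6, 10, 9, 17, 0, 16, 12]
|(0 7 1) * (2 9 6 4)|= |(0 7 1)(2 9 6 4)|= 12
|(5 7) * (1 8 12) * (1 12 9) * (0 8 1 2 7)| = |(12)(0 8 9 2 7 5)| = 6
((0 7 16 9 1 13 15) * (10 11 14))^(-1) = (0 15 13 1 9 16 7)(10 14 11) = [15, 9, 2, 3, 4, 5, 6, 0, 8, 16, 14, 10, 12, 1, 11, 13, 7]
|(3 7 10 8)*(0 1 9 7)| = 7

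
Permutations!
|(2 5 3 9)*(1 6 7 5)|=7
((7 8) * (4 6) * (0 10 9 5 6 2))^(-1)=[2, 1, 4, 3, 6, 9, 5, 8, 7, 10, 0]=(0 2 4 6 5 9 10)(7 8)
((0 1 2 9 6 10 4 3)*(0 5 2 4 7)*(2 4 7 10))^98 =[7, 0, 6, 4, 5, 3, 9, 1, 8, 2, 10] =(10)(0 7 1)(2 6 9)(3 4 5)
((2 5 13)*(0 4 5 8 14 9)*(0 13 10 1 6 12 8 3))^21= (0 14 10 2 12 4 9 1 3 8 5 13 6)= [14, 3, 12, 8, 9, 13, 0, 7, 5, 1, 2, 11, 4, 6, 10]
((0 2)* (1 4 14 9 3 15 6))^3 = [2, 9, 0, 1, 3, 5, 14, 7, 8, 6, 10, 11, 12, 13, 15, 4] = (0 2)(1 9 6 14 15 4 3)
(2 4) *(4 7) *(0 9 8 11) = (0 9 8 11)(2 7 4) = [9, 1, 7, 3, 2, 5, 6, 4, 11, 8, 10, 0]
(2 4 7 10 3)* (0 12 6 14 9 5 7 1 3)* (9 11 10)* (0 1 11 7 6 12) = (1 3 2 4 11 10)(5 6 14 7 9) = [0, 3, 4, 2, 11, 6, 14, 9, 8, 5, 1, 10, 12, 13, 7]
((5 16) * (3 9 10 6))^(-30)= [0, 1, 2, 10, 4, 5, 9, 7, 8, 6, 3, 11, 12, 13, 14, 15, 16]= (16)(3 10)(6 9)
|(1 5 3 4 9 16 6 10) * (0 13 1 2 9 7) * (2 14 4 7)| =|(0 13 1 5 3 7)(2 9 16 6 10 14 4)| =42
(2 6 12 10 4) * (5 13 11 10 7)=[0, 1, 6, 3, 2, 13, 12, 5, 8, 9, 4, 10, 7, 11]=(2 6 12 7 5 13 11 10 4)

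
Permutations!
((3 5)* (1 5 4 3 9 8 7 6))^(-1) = (1 6 7 8 9 5)(3 4) = [0, 6, 2, 4, 3, 1, 7, 8, 9, 5]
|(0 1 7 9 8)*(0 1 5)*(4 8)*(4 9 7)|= |(9)(0 5)(1 4 8)|= 6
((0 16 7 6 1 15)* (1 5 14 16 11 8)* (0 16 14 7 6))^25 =(0 5 16 1 11 7 6 15 8) =[5, 11, 2, 3, 4, 16, 15, 6, 0, 9, 10, 7, 12, 13, 14, 8, 1]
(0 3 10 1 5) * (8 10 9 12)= [3, 5, 2, 9, 4, 0, 6, 7, 10, 12, 1, 11, 8]= (0 3 9 12 8 10 1 5)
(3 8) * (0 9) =[9, 1, 2, 8, 4, 5, 6, 7, 3, 0] =(0 9)(3 8)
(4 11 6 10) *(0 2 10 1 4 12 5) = (0 2 10 12 5)(1 4 11 6) = [2, 4, 10, 3, 11, 0, 1, 7, 8, 9, 12, 6, 5]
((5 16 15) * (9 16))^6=(5 16)(9 15)=[0, 1, 2, 3, 4, 16, 6, 7, 8, 15, 10, 11, 12, 13, 14, 9, 5]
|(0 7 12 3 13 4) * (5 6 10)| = |(0 7 12 3 13 4)(5 6 10)| = 6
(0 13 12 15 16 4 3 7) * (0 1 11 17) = [13, 11, 2, 7, 3, 5, 6, 1, 8, 9, 10, 17, 15, 12, 14, 16, 4, 0] = (0 13 12 15 16 4 3 7 1 11 17)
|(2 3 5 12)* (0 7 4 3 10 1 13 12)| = 5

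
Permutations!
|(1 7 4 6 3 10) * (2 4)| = |(1 7 2 4 6 3 10)| = 7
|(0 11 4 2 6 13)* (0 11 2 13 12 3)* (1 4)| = |(0 2 6 12 3)(1 4 13 11)| = 20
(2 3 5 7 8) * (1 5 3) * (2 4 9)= (1 5 7 8 4 9 2)= [0, 5, 1, 3, 9, 7, 6, 8, 4, 2]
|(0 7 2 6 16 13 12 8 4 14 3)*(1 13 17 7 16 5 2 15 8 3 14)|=|(0 16 17 7 15 8 4 1 13 12 3)(2 6 5)|=33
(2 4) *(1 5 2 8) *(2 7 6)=(1 5 7 6 2 4 8)=[0, 5, 4, 3, 8, 7, 2, 6, 1]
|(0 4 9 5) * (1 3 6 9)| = 7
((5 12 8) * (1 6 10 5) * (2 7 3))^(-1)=(1 8 12 5 10 6)(2 3 7)=[0, 8, 3, 7, 4, 10, 1, 2, 12, 9, 6, 11, 5]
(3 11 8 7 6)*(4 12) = (3 11 8 7 6)(4 12) = [0, 1, 2, 11, 12, 5, 3, 6, 7, 9, 10, 8, 4]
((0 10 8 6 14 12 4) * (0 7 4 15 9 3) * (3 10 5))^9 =(4 7)(6 12 9 8 14 15 10) =[0, 1, 2, 3, 7, 5, 12, 4, 14, 8, 6, 11, 9, 13, 15, 10]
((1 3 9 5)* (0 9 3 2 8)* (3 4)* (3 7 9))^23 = (0 5 3 1 4 2 7 8 9) = [5, 4, 7, 1, 2, 3, 6, 8, 9, 0]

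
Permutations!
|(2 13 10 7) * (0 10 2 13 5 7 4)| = 12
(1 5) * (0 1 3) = (0 1 5 3) = [1, 5, 2, 0, 4, 3]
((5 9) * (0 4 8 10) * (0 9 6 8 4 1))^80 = (10) = [0, 1, 2, 3, 4, 5, 6, 7, 8, 9, 10]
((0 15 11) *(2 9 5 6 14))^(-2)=(0 15 11)(2 6 9 14 5)=[15, 1, 6, 3, 4, 2, 9, 7, 8, 14, 10, 0, 12, 13, 5, 11]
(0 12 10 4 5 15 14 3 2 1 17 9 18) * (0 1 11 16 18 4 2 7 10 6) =(0 12 6)(1 17 9 4 5 15 14 3 7 10 2 11 16 18) =[12, 17, 11, 7, 5, 15, 0, 10, 8, 4, 2, 16, 6, 13, 3, 14, 18, 9, 1]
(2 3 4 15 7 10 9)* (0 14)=(0 14)(2 3 4 15 7 10 9)=[14, 1, 3, 4, 15, 5, 6, 10, 8, 2, 9, 11, 12, 13, 0, 7]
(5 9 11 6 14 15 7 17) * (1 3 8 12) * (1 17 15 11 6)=(1 3 8 12 17 5 9 6 14 11)(7 15)=[0, 3, 2, 8, 4, 9, 14, 15, 12, 6, 10, 1, 17, 13, 11, 7, 16, 5]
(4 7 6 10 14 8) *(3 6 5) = (3 6 10 14 8 4 7 5) = [0, 1, 2, 6, 7, 3, 10, 5, 4, 9, 14, 11, 12, 13, 8]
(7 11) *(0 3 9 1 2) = (0 3 9 1 2)(7 11) = [3, 2, 0, 9, 4, 5, 6, 11, 8, 1, 10, 7]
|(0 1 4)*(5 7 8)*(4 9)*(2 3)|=|(0 1 9 4)(2 3)(5 7 8)|=12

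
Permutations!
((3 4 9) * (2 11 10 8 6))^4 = (2 6 8 10 11)(3 4 9) = [0, 1, 6, 4, 9, 5, 8, 7, 10, 3, 11, 2]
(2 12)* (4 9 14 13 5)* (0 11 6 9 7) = [11, 1, 12, 3, 7, 4, 9, 0, 8, 14, 10, 6, 2, 5, 13] = (0 11 6 9 14 13 5 4 7)(2 12)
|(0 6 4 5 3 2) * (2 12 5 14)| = 15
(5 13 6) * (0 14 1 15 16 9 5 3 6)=[14, 15, 2, 6, 4, 13, 3, 7, 8, 5, 10, 11, 12, 0, 1, 16, 9]=(0 14 1 15 16 9 5 13)(3 6)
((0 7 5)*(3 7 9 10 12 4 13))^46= (0 9 10 12 4 13 3 7 5)= [9, 1, 2, 7, 13, 0, 6, 5, 8, 10, 12, 11, 4, 3]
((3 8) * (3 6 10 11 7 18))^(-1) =(3 18 7 11 10 6 8) =[0, 1, 2, 18, 4, 5, 8, 11, 3, 9, 6, 10, 12, 13, 14, 15, 16, 17, 7]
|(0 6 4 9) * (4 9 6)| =|(0 4 6 9)| =4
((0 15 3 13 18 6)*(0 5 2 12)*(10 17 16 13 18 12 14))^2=(0 3 6 2 10 16 12 15 18 5 14 17 13)=[3, 1, 10, 6, 4, 14, 2, 7, 8, 9, 16, 11, 15, 0, 17, 18, 12, 13, 5]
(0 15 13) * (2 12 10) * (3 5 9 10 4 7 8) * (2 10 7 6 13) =[15, 1, 12, 5, 6, 9, 13, 8, 3, 7, 10, 11, 4, 0, 14, 2] =(0 15 2 12 4 6 13)(3 5 9 7 8)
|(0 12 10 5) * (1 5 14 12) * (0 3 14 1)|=6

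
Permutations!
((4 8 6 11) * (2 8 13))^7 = (2 8 6 11 4 13) = [0, 1, 8, 3, 13, 5, 11, 7, 6, 9, 10, 4, 12, 2]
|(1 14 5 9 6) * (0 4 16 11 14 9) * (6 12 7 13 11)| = |(0 4 16 6 1 9 12 7 13 11 14 5)| = 12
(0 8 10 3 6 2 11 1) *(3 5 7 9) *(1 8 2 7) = (0 2 11 8 10 5 1)(3 6 7 9) = [2, 0, 11, 6, 4, 1, 7, 9, 10, 3, 5, 8]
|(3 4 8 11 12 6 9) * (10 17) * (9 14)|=8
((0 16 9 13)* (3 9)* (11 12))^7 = [3, 1, 2, 13, 4, 5, 6, 7, 8, 0, 10, 12, 11, 16, 14, 15, 9] = (0 3 13 16 9)(11 12)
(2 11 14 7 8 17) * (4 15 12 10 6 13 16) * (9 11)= (2 9 11 14 7 8 17)(4 15 12 10 6 13 16)= [0, 1, 9, 3, 15, 5, 13, 8, 17, 11, 6, 14, 10, 16, 7, 12, 4, 2]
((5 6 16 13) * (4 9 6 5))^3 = (4 16 9 13 6) = [0, 1, 2, 3, 16, 5, 4, 7, 8, 13, 10, 11, 12, 6, 14, 15, 9]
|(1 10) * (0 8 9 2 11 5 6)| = 14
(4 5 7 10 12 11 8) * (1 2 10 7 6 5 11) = (1 2 10 12)(4 11 8)(5 6) = [0, 2, 10, 3, 11, 6, 5, 7, 4, 9, 12, 8, 1]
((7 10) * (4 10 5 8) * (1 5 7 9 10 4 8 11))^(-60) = (11) = [0, 1, 2, 3, 4, 5, 6, 7, 8, 9, 10, 11]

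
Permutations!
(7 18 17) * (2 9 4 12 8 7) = [0, 1, 9, 3, 12, 5, 6, 18, 7, 4, 10, 11, 8, 13, 14, 15, 16, 2, 17] = (2 9 4 12 8 7 18 17)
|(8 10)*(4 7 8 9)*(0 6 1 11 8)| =|(0 6 1 11 8 10 9 4 7)| =9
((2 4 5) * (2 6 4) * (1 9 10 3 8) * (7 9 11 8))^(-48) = (11) = [0, 1, 2, 3, 4, 5, 6, 7, 8, 9, 10, 11]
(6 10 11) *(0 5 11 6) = [5, 1, 2, 3, 4, 11, 10, 7, 8, 9, 6, 0] = (0 5 11)(6 10)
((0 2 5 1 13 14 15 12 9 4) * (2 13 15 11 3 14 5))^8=(15)(3 11 14)=[0, 1, 2, 11, 4, 5, 6, 7, 8, 9, 10, 14, 12, 13, 3, 15]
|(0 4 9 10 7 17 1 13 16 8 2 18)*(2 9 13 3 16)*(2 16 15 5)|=15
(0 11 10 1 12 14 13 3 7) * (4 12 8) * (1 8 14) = [11, 14, 2, 7, 12, 5, 6, 0, 4, 9, 8, 10, 1, 3, 13] = (0 11 10 8 4 12 1 14 13 3 7)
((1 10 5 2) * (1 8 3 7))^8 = [0, 10, 8, 7, 4, 2, 6, 1, 3, 9, 5] = (1 10 5 2 8 3 7)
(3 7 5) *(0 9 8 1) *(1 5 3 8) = (0 9 1)(3 7)(5 8) = [9, 0, 2, 7, 4, 8, 6, 3, 5, 1]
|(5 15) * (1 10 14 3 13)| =10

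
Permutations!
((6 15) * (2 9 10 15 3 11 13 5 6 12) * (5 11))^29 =(2 12 15 10 9)(3 6 5)(11 13) =[0, 1, 12, 6, 4, 3, 5, 7, 8, 2, 9, 13, 15, 11, 14, 10]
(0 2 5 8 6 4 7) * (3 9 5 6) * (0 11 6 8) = [2, 1, 8, 9, 7, 0, 4, 11, 3, 5, 10, 6] = (0 2 8 3 9 5)(4 7 11 6)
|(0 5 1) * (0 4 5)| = 3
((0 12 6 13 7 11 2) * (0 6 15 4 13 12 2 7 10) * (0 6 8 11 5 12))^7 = (0 15 8 13 7 6 12 2 4 11 10 5) = [15, 1, 4, 3, 11, 0, 12, 6, 13, 9, 5, 10, 2, 7, 14, 8]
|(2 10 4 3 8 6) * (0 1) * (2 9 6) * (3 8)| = |(0 1)(2 10 4 8)(6 9)| = 4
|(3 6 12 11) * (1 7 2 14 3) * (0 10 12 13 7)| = 30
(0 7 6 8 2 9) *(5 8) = (0 7 6 5 8 2 9) = [7, 1, 9, 3, 4, 8, 5, 6, 2, 0]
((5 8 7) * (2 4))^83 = (2 4)(5 7 8) = [0, 1, 4, 3, 2, 7, 6, 8, 5]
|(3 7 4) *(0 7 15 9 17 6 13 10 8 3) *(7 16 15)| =12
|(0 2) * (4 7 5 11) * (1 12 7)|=6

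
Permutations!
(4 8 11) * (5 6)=(4 8 11)(5 6)=[0, 1, 2, 3, 8, 6, 5, 7, 11, 9, 10, 4]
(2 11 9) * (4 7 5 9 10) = (2 11 10 4 7 5 9) = [0, 1, 11, 3, 7, 9, 6, 5, 8, 2, 4, 10]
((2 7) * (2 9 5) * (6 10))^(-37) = (2 5 9 7)(6 10) = [0, 1, 5, 3, 4, 9, 10, 2, 8, 7, 6]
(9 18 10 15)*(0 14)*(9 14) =(0 9 18 10 15 14) =[9, 1, 2, 3, 4, 5, 6, 7, 8, 18, 15, 11, 12, 13, 0, 14, 16, 17, 10]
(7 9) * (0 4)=(0 4)(7 9)=[4, 1, 2, 3, 0, 5, 6, 9, 8, 7]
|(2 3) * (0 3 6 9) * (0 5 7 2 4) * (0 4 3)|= |(2 6 9 5 7)|= 5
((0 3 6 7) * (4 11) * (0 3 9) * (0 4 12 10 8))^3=(0 11 8 4 10 9 12)=[11, 1, 2, 3, 10, 5, 6, 7, 4, 12, 9, 8, 0]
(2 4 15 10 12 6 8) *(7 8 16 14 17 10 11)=(2 4 15 11 7 8)(6 16 14 17 10 12)=[0, 1, 4, 3, 15, 5, 16, 8, 2, 9, 12, 7, 6, 13, 17, 11, 14, 10]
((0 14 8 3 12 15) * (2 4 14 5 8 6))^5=(0 15 12 3 8 5)(2 4 14 6)=[15, 1, 4, 8, 14, 0, 2, 7, 5, 9, 10, 11, 3, 13, 6, 12]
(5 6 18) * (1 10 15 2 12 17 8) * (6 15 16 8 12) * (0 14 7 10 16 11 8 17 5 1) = (0 14 7 10 11 8)(1 16 17 12 5 15 2 6 18) = [14, 16, 6, 3, 4, 15, 18, 10, 0, 9, 11, 8, 5, 13, 7, 2, 17, 12, 1]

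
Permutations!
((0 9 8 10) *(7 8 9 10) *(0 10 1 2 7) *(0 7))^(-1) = (10)(0 2 1)(7 8) = [2, 0, 1, 3, 4, 5, 6, 8, 7, 9, 10]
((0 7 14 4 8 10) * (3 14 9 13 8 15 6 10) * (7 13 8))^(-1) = (0 10 6 15 4 14 3 8 9 7 13) = [10, 1, 2, 8, 14, 5, 15, 13, 9, 7, 6, 11, 12, 0, 3, 4]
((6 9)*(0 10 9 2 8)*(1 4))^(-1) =(0 8 2 6 9 10)(1 4) =[8, 4, 6, 3, 1, 5, 9, 7, 2, 10, 0]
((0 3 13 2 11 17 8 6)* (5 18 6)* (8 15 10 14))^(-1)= (0 6 18 5 8 14 10 15 17 11 2 13 3)= [6, 1, 13, 0, 4, 8, 18, 7, 14, 9, 15, 2, 12, 3, 10, 17, 16, 11, 5]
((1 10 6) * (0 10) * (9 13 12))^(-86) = (0 6)(1 10)(9 13 12) = [6, 10, 2, 3, 4, 5, 0, 7, 8, 13, 1, 11, 9, 12]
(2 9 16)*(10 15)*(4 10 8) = (2 9 16)(4 10 15 8) = [0, 1, 9, 3, 10, 5, 6, 7, 4, 16, 15, 11, 12, 13, 14, 8, 2]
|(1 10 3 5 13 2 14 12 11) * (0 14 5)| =|(0 14 12 11 1 10 3)(2 5 13)| =21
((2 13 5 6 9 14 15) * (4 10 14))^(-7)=(2 5 9 10 15 13 6 4 14)=[0, 1, 5, 3, 14, 9, 4, 7, 8, 10, 15, 11, 12, 6, 2, 13]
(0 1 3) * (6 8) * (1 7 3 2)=(0 7 3)(1 2)(6 8)=[7, 2, 1, 0, 4, 5, 8, 3, 6]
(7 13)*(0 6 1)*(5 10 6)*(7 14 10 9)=(0 5 9 7 13 14 10 6 1)=[5, 0, 2, 3, 4, 9, 1, 13, 8, 7, 6, 11, 12, 14, 10]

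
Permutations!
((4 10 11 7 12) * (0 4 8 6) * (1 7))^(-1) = [6, 11, 2, 3, 0, 5, 8, 1, 12, 9, 4, 10, 7] = (0 6 8 12 7 1 11 10 4)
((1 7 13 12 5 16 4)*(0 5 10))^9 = [0, 1, 2, 3, 4, 5, 6, 7, 8, 9, 10, 11, 12, 13, 14, 15, 16] = (16)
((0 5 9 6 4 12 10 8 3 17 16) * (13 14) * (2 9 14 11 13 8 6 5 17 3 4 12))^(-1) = (0 16 17)(2 4 8 14 5 9)(6 10 12)(11 13) = [16, 1, 4, 3, 8, 9, 10, 7, 14, 2, 12, 13, 6, 11, 5, 15, 17, 0]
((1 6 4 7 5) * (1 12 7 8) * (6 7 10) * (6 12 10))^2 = (1 5 12 4)(6 8 7 10) = [0, 5, 2, 3, 1, 12, 8, 10, 7, 9, 6, 11, 4]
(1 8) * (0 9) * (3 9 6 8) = [6, 3, 2, 9, 4, 5, 8, 7, 1, 0] = (0 6 8 1 3 9)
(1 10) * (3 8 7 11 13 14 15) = (1 10)(3 8 7 11 13 14 15) = [0, 10, 2, 8, 4, 5, 6, 11, 7, 9, 1, 13, 12, 14, 15, 3]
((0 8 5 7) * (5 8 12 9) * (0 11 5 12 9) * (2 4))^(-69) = (12)(2 4) = [0, 1, 4, 3, 2, 5, 6, 7, 8, 9, 10, 11, 12]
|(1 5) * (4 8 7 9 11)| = |(1 5)(4 8 7 9 11)| = 10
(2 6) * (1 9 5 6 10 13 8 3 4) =(1 9 5 6 2 10 13 8 3 4) =[0, 9, 10, 4, 1, 6, 2, 7, 3, 5, 13, 11, 12, 8]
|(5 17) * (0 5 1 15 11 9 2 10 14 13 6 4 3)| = |(0 5 17 1 15 11 9 2 10 14 13 6 4 3)| = 14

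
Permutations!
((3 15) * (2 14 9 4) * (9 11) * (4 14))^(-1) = [0, 1, 4, 15, 2, 5, 6, 7, 8, 11, 10, 14, 12, 13, 9, 3] = (2 4)(3 15)(9 11 14)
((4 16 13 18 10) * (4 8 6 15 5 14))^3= (4 18 6 14 13 8 5 16 10 15)= [0, 1, 2, 3, 18, 16, 14, 7, 5, 9, 15, 11, 12, 8, 13, 4, 10, 17, 6]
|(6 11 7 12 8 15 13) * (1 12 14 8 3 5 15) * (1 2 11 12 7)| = 6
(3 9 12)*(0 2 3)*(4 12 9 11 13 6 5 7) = (0 2 3 11 13 6 5 7 4 12) = [2, 1, 3, 11, 12, 7, 5, 4, 8, 9, 10, 13, 0, 6]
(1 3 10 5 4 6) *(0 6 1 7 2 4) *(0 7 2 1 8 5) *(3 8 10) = (0 6 2 4 10)(1 8 5 7) = [6, 8, 4, 3, 10, 7, 2, 1, 5, 9, 0]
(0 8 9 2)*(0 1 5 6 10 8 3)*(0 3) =[0, 5, 1, 3, 4, 6, 10, 7, 9, 2, 8] =(1 5 6 10 8 9 2)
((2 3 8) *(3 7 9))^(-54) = (2 7 9 3 8) = [0, 1, 7, 8, 4, 5, 6, 9, 2, 3]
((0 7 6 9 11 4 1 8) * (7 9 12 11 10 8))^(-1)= (0 8 10 9)(1 4 11 12 6 7)= [8, 4, 2, 3, 11, 5, 7, 1, 10, 0, 9, 12, 6]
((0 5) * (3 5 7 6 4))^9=(0 4)(3 7)(5 6)=[4, 1, 2, 7, 0, 6, 5, 3]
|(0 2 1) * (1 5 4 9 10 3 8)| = 9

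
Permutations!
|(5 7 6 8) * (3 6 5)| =6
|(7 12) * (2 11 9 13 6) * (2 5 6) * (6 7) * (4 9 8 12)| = 10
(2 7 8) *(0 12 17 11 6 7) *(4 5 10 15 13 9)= (0 12 17 11 6 7 8 2)(4 5 10 15 13 9)= [12, 1, 0, 3, 5, 10, 7, 8, 2, 4, 15, 6, 17, 9, 14, 13, 16, 11]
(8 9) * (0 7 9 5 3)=(0 7 9 8 5 3)=[7, 1, 2, 0, 4, 3, 6, 9, 5, 8]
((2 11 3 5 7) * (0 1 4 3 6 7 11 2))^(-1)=(0 7 6 11 5 3 4 1)=[7, 0, 2, 4, 1, 3, 11, 6, 8, 9, 10, 5]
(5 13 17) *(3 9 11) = (3 9 11)(5 13 17) = [0, 1, 2, 9, 4, 13, 6, 7, 8, 11, 10, 3, 12, 17, 14, 15, 16, 5]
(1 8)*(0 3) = (0 3)(1 8) = [3, 8, 2, 0, 4, 5, 6, 7, 1]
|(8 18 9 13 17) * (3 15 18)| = 7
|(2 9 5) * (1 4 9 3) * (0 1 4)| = 10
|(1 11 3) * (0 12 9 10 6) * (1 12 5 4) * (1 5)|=|(0 1 11 3 12 9 10 6)(4 5)|=8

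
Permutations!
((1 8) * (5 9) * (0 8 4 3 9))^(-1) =[5, 8, 2, 4, 1, 9, 6, 7, 0, 3] =(0 5 9 3 4 1 8)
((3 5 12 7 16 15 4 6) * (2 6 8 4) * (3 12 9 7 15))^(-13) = [0, 1, 15, 9, 8, 7, 2, 3, 4, 16, 10, 11, 6, 13, 14, 12, 5] = (2 15 12 6)(3 9 16 5 7)(4 8)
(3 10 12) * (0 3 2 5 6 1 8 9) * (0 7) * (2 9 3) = (0 2 5 6 1 8 3 10 12 9 7) = [2, 8, 5, 10, 4, 6, 1, 0, 3, 7, 12, 11, 9]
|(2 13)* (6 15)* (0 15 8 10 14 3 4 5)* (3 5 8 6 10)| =|(0 15 10 14 5)(2 13)(3 4 8)| =30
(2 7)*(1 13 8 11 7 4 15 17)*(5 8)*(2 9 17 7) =(1 13 5 8 11 2 4 15 7 9 17) =[0, 13, 4, 3, 15, 8, 6, 9, 11, 17, 10, 2, 12, 5, 14, 7, 16, 1]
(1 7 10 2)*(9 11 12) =(1 7 10 2)(9 11 12) =[0, 7, 1, 3, 4, 5, 6, 10, 8, 11, 2, 12, 9]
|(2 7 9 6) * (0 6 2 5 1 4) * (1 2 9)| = 7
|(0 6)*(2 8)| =|(0 6)(2 8)| =2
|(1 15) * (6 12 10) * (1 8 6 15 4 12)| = 7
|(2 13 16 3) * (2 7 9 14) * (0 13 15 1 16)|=8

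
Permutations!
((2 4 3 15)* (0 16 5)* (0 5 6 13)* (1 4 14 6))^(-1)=(0 13 6 14 2 15 3 4 1 16)=[13, 16, 15, 4, 1, 5, 14, 7, 8, 9, 10, 11, 12, 6, 2, 3, 0]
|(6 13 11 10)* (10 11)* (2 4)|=6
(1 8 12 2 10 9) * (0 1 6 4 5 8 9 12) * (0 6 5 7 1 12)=(0 12 2 10)(1 9 5 8 6 4 7)=[12, 9, 10, 3, 7, 8, 4, 1, 6, 5, 0, 11, 2]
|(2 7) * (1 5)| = 2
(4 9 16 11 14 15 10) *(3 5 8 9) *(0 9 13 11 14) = (0 9 16 14 15 10 4 3 5 8 13 11) = [9, 1, 2, 5, 3, 8, 6, 7, 13, 16, 4, 0, 12, 11, 15, 10, 14]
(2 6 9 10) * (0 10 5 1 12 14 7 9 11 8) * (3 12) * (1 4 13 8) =(0 10 2 6 11 1 3 12 14 7 9 5 4 13 8) =[10, 3, 6, 12, 13, 4, 11, 9, 0, 5, 2, 1, 14, 8, 7]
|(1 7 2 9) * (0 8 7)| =6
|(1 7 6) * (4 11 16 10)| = |(1 7 6)(4 11 16 10)| = 12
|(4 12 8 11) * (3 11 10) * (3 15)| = 7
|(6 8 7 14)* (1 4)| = |(1 4)(6 8 7 14)| = 4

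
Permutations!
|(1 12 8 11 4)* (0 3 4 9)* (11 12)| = |(0 3 4 1 11 9)(8 12)| = 6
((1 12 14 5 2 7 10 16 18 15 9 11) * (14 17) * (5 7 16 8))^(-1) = (1 11 9 15 18 16 2 5 8 10 7 14 17 12) = [0, 11, 5, 3, 4, 8, 6, 14, 10, 15, 7, 9, 1, 13, 17, 18, 2, 12, 16]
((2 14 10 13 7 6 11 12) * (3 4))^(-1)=[0, 1, 12, 4, 3, 5, 7, 13, 8, 9, 14, 6, 11, 10, 2]=(2 12 11 6 7 13 10 14)(3 4)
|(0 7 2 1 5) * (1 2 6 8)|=|(0 7 6 8 1 5)|=6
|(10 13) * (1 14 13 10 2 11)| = |(1 14 13 2 11)| = 5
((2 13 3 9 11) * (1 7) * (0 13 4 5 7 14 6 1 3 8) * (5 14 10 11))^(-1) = (0 8 13)(1 6 14 4 2 11 10)(3 7 5 9) = [8, 6, 11, 7, 2, 9, 14, 5, 13, 3, 1, 10, 12, 0, 4]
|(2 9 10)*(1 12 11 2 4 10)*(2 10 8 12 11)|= |(1 11 10 4 8 12 2 9)|= 8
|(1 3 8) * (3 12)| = 4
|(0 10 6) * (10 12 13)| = 5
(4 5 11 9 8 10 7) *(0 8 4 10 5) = (0 8 5 11 9 4)(7 10) = [8, 1, 2, 3, 0, 11, 6, 10, 5, 4, 7, 9]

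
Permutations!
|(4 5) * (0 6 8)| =|(0 6 8)(4 5)| =6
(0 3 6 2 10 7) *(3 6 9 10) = (0 6 2 3 9 10 7) = [6, 1, 3, 9, 4, 5, 2, 0, 8, 10, 7]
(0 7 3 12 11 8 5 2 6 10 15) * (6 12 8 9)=(0 7 3 8 5 2 12 11 9 6 10 15)=[7, 1, 12, 8, 4, 2, 10, 3, 5, 6, 15, 9, 11, 13, 14, 0]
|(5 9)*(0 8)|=|(0 8)(5 9)|=2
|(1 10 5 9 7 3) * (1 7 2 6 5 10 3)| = |(10)(1 3 7)(2 6 5 9)| = 12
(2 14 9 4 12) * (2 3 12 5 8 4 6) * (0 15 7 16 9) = (0 15 7 16 9 6 2 14)(3 12)(4 5 8) = [15, 1, 14, 12, 5, 8, 2, 16, 4, 6, 10, 11, 3, 13, 0, 7, 9]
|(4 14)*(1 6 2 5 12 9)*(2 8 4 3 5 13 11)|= |(1 6 8 4 14 3 5 12 9)(2 13 11)|= 9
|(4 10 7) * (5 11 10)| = |(4 5 11 10 7)| = 5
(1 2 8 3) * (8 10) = [0, 2, 10, 1, 4, 5, 6, 7, 3, 9, 8] = (1 2 10 8 3)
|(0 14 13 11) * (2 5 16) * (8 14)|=15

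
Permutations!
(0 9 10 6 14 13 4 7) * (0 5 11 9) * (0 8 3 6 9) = [8, 1, 2, 6, 7, 11, 14, 5, 3, 10, 9, 0, 12, 4, 13] = (0 8 3 6 14 13 4 7 5 11)(9 10)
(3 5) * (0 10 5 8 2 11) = [10, 1, 11, 8, 4, 3, 6, 7, 2, 9, 5, 0] = (0 10 5 3 8 2 11)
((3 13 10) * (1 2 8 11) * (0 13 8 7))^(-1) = (0 7 2 1 11 8 3 10 13) = [7, 11, 1, 10, 4, 5, 6, 2, 3, 9, 13, 8, 12, 0]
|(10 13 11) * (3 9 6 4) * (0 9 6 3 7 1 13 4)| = 12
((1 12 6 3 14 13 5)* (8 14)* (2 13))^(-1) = (1 5 13 2 14 8 3 6 12) = [0, 5, 14, 6, 4, 13, 12, 7, 3, 9, 10, 11, 1, 2, 8]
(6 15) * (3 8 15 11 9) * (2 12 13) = (2 12 13)(3 8 15 6 11 9) = [0, 1, 12, 8, 4, 5, 11, 7, 15, 3, 10, 9, 13, 2, 14, 6]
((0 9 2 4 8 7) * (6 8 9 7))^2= [0, 1, 9, 3, 2, 5, 6, 7, 8, 4]= (2 9 4)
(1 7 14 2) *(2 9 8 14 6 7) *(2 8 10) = [0, 8, 1, 3, 4, 5, 7, 6, 14, 10, 2, 11, 12, 13, 9] = (1 8 14 9 10 2)(6 7)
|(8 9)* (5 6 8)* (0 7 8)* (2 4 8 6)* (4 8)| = 12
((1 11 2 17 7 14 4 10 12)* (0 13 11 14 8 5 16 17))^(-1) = (0 2 11 13)(1 12 10 4 14)(5 8 7 17 16) = [2, 12, 11, 3, 14, 8, 6, 17, 7, 9, 4, 13, 10, 0, 1, 15, 5, 16]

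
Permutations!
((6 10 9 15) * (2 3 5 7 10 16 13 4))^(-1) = (2 4 13 16 6 15 9 10 7 5 3) = [0, 1, 4, 2, 13, 3, 15, 5, 8, 10, 7, 11, 12, 16, 14, 9, 6]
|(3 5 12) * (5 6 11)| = 5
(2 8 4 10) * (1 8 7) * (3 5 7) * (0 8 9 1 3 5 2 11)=(0 8 4 10 11)(1 9)(2 5 7 3)=[8, 9, 5, 2, 10, 7, 6, 3, 4, 1, 11, 0]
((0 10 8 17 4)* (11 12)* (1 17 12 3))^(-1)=(0 4 17 1 3 11 12 8 10)=[4, 3, 2, 11, 17, 5, 6, 7, 10, 9, 0, 12, 8, 13, 14, 15, 16, 1]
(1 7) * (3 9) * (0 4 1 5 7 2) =(0 4 1 2)(3 9)(5 7) =[4, 2, 0, 9, 1, 7, 6, 5, 8, 3]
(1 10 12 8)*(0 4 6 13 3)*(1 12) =[4, 10, 2, 0, 6, 5, 13, 7, 12, 9, 1, 11, 8, 3] =(0 4 6 13 3)(1 10)(8 12)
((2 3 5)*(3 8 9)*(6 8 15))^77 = (15) = [0, 1, 2, 3, 4, 5, 6, 7, 8, 9, 10, 11, 12, 13, 14, 15]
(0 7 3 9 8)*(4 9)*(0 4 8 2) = (0 7 3 8 4 9 2) = [7, 1, 0, 8, 9, 5, 6, 3, 4, 2]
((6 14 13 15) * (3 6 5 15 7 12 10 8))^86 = (15)(3 10 7 14)(6 8 12 13) = [0, 1, 2, 10, 4, 5, 8, 14, 12, 9, 7, 11, 13, 6, 3, 15]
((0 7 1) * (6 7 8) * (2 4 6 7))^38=[7, 8, 6, 3, 2, 5, 4, 0, 1]=(0 7)(1 8)(2 6 4)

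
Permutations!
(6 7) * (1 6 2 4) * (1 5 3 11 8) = (1 6 7 2 4 5 3 11 8) = [0, 6, 4, 11, 5, 3, 7, 2, 1, 9, 10, 8]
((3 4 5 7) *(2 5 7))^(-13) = [0, 1, 5, 7, 3, 2, 6, 4] = (2 5)(3 7 4)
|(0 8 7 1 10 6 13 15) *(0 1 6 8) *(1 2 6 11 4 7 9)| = 12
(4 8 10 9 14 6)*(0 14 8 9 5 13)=(0 14 6 4 9 8 10 5 13)=[14, 1, 2, 3, 9, 13, 4, 7, 10, 8, 5, 11, 12, 0, 6]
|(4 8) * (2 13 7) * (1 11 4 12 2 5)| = 9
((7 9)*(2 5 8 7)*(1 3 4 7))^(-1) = (1 8 5 2 9 7 4 3) = [0, 8, 9, 1, 3, 2, 6, 4, 5, 7]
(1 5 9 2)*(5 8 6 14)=(1 8 6 14 5 9 2)=[0, 8, 1, 3, 4, 9, 14, 7, 6, 2, 10, 11, 12, 13, 5]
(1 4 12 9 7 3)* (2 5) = [0, 4, 5, 1, 12, 2, 6, 3, 8, 7, 10, 11, 9] = (1 4 12 9 7 3)(2 5)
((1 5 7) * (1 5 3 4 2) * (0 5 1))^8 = (0 5 7 1 3 4 2) = [5, 3, 0, 4, 2, 7, 6, 1]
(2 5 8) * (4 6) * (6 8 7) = (2 5 7 6 4 8) = [0, 1, 5, 3, 8, 7, 4, 6, 2]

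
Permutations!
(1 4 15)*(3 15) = [0, 4, 2, 15, 3, 5, 6, 7, 8, 9, 10, 11, 12, 13, 14, 1] = (1 4 3 15)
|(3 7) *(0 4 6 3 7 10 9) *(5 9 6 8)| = |(0 4 8 5 9)(3 10 6)| = 15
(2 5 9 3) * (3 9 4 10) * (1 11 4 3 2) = (1 11 4 10 2 5 3) = [0, 11, 5, 1, 10, 3, 6, 7, 8, 9, 2, 4]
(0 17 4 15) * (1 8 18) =(0 17 4 15)(1 8 18) =[17, 8, 2, 3, 15, 5, 6, 7, 18, 9, 10, 11, 12, 13, 14, 0, 16, 4, 1]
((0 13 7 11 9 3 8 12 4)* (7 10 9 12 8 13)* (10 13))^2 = (13)(0 11 4 7 12)(3 9 10) = [11, 1, 2, 9, 7, 5, 6, 12, 8, 10, 3, 4, 0, 13]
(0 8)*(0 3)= (0 8 3)= [8, 1, 2, 0, 4, 5, 6, 7, 3]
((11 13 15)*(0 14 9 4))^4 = (11 13 15) = [0, 1, 2, 3, 4, 5, 6, 7, 8, 9, 10, 13, 12, 15, 14, 11]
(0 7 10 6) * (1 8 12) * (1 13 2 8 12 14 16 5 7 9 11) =(0 9 11 1 12 13 2 8 14 16 5 7 10 6) =[9, 12, 8, 3, 4, 7, 0, 10, 14, 11, 6, 1, 13, 2, 16, 15, 5]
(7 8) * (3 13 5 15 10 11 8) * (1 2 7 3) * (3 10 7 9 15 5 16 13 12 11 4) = (1 2 9 15 7)(3 12 11 8 10 4)(13 16) = [0, 2, 9, 12, 3, 5, 6, 1, 10, 15, 4, 8, 11, 16, 14, 7, 13]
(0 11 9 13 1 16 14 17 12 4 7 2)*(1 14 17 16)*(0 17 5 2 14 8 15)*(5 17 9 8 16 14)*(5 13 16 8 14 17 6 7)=(0 11 14 17 12 4 5 2 9 16 6 7 13 8 15)=[11, 1, 9, 3, 5, 2, 7, 13, 15, 16, 10, 14, 4, 8, 17, 0, 6, 12]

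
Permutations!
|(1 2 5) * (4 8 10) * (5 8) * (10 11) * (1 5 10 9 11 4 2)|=4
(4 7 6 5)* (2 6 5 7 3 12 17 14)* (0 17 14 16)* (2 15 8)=(0 17 16)(2 6 7 5 4 3 12 14 15 8)=[17, 1, 6, 12, 3, 4, 7, 5, 2, 9, 10, 11, 14, 13, 15, 8, 0, 16]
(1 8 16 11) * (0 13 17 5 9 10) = (0 13 17 5 9 10)(1 8 16 11) = [13, 8, 2, 3, 4, 9, 6, 7, 16, 10, 0, 1, 12, 17, 14, 15, 11, 5]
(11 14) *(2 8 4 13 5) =(2 8 4 13 5)(11 14) =[0, 1, 8, 3, 13, 2, 6, 7, 4, 9, 10, 14, 12, 5, 11]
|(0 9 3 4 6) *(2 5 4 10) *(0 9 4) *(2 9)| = |(0 4 6 2 5)(3 10 9)| = 15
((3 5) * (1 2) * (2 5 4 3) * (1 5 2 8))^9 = (1 2 5 8)(3 4) = [0, 2, 5, 4, 3, 8, 6, 7, 1]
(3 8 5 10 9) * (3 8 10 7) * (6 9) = (3 10 6 9 8 5 7) = [0, 1, 2, 10, 4, 7, 9, 3, 5, 8, 6]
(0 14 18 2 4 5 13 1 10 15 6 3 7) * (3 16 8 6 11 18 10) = (0 14 10 15 11 18 2 4 5 13 1 3 7)(6 16 8) = [14, 3, 4, 7, 5, 13, 16, 0, 6, 9, 15, 18, 12, 1, 10, 11, 8, 17, 2]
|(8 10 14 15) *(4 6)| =|(4 6)(8 10 14 15)| =4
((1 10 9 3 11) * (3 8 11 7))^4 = [0, 11, 2, 3, 4, 5, 6, 7, 9, 10, 1, 8] = (1 11 8 9 10)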